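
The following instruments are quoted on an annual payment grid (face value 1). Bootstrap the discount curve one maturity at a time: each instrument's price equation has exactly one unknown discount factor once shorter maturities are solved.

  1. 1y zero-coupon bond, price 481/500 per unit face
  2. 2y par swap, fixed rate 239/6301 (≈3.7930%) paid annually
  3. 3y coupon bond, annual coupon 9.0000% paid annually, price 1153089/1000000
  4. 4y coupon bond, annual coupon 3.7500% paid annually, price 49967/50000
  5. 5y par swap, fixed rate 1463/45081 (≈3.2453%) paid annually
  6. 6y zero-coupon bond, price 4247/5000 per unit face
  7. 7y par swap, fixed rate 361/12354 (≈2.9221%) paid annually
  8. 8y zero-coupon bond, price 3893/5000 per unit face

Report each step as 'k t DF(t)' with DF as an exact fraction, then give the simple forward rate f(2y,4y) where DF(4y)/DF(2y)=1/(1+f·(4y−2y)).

step 1 [1y] zero: DF = P = 481/500 ≈ 0.962000
step 2 [2y] swap r/1=239/6301: DF=(1 − 239/6301·(0.962000))/(1+239/6301) = 9283/10000 ≈ 0.928300
step 3 [3y] bond c/1=9/100: DF=(1153089/1000000 − 9/100·(0.962000+0.928300))/(1+9/100) = 4509/5000 ≈ 0.901800
step 4 [4y] bond c/1=3/80: DF=(49967/50000 − 3/80·(0.962000+0.928300+0.901800))/(1+3/80) = 8623/10000 ≈ 0.862300
step 5 [5y] swap r/1=1463/45081: DF=(1 − 1463/45081·(0.962000+0.928300+0.901800+0.862300))/(1+1463/45081) = 8537/10000 ≈ 0.853700
step 6 [6y] zero: DF = P = 4247/5000 ≈ 0.849400
step 7 [7y] swap r/1=361/12354: DF=(1 − 361/12354·(0.962000+0.928300+0.901800+0.862300+0.853700+0.849400))/(1+361/12354) = 1639/2000 ≈ 0.819500
step 8 [8y] zero: DF = P = 3893/5000 ≈ 0.778600

1 1 481/500
2 2 9283/10000
3 3 4509/5000
4 4 8623/10000
5 5 8537/10000
6 6 4247/5000
7 7 1639/2000
8 8 3893/5000
f(2y,4y) = ((9283/10000)/(8623/10000) − 1)/(2) = 330/8623 ≈ 3.8270%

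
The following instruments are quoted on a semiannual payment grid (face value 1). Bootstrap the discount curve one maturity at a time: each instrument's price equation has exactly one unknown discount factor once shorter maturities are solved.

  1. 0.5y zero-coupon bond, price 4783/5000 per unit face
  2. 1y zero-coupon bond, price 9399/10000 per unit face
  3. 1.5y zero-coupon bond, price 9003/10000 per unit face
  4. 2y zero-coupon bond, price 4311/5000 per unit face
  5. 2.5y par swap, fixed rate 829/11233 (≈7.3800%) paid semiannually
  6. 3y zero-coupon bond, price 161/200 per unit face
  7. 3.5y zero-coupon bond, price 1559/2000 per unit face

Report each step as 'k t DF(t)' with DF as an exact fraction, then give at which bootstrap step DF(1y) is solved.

step 1 [0.5y] zero: DF = P = 4783/5000 ≈ 0.956600
step 2 [1y] zero: DF = P = 9399/10000 ≈ 0.939900
step 3 [1.5y] zero: DF = P = 9003/10000 ≈ 0.900300
step 4 [2y] zero: DF = P = 4311/5000 ≈ 0.862200
step 5 [2.5y] swap r/2=829/22466: DF=(1 − 829/22466·(0.956600+0.939900+0.900300+0.862200))/(1+829/22466) = 4171/5000 ≈ 0.834200
step 6 [3y] zero: DF = P = 161/200 ≈ 0.805000
step 7 [3.5y] zero: DF = P = 1559/2000 ≈ 0.779500

1 1/2 4783/5000
2 1 9399/10000
3 3/2 9003/10000
4 2 4311/5000
5 5/2 4171/5000
6 3 161/200
7 7/2 1559/2000
DF(1y) is solved at step 2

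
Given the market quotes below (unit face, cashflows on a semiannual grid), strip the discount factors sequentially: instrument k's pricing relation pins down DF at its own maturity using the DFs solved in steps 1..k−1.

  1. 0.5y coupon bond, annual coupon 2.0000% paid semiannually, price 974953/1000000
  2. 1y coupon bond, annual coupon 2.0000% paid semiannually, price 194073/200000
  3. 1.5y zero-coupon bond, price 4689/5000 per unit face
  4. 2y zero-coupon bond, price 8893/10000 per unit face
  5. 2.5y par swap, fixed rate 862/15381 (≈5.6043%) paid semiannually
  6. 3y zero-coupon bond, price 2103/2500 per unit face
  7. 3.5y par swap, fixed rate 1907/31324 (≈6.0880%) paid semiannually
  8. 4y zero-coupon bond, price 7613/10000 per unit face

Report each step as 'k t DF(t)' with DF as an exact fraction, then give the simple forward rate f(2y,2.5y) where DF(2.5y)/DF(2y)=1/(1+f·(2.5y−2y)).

1 1/2 9653/10000
2 1 1189/1250
3 3/2 4689/5000
4 2 8893/10000
5 5/2 8707/10000
6 3 2103/2500
7 7/2 8093/10000
8 4 7613/10000
f(2y,2.5y) = ((8893/10000)/(8707/10000) − 1)/(1/2) = 372/8707 ≈ 4.2724%

step 1 [0.5y] bond c/2=1/100: DF=(974953/1000000 − 1/100·(0))/(1+1/100) = 9653/10000 ≈ 0.965300
step 2 [1y] bond c/2=1/100: DF=(194073/200000 − 1/100·(0.965300))/(1+1/100) = 1189/1250 ≈ 0.951200
step 3 [1.5y] zero: DF = P = 4689/5000 ≈ 0.937800
step 4 [2y] zero: DF = P = 8893/10000 ≈ 0.889300
step 5 [2.5y] swap r/2=431/15381: DF=(1 − 431/15381·(0.965300+0.951200+0.937800+0.889300))/(1+431/15381) = 8707/10000 ≈ 0.870700
step 6 [3y] zero: DF = P = 2103/2500 ≈ 0.841200
step 7 [3.5y] swap r/2=1907/62648: DF=(1 − 1907/62648·(0.965300+0.951200+0.937800+0.889300+0.870700+0.841200))/(1+1907/62648) = 8093/10000 ≈ 0.809300
step 8 [4y] zero: DF = P = 7613/10000 ≈ 0.761300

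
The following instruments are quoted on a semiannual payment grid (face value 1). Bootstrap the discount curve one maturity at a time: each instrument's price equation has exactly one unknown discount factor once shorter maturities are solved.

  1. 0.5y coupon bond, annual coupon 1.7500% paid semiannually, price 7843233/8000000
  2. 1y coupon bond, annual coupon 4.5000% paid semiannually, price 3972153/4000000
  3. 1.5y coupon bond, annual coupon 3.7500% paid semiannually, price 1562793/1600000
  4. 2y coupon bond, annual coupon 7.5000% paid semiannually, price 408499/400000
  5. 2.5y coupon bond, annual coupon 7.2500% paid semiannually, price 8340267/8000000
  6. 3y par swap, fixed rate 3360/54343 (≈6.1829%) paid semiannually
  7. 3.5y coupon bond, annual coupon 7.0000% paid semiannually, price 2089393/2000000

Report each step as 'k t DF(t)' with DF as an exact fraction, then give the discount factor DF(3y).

step 1 [0.5y] bond c/2=7/800: DF=(7843233/8000000 − 7/800·(0))/(1+7/800) = 9719/10000 ≈ 0.971900
step 2 [1y] bond c/2=9/400: DF=(3972153/4000000 − 9/400·(0.971900))/(1+9/400) = 4749/5000 ≈ 0.949800
step 3 [1.5y] bond c/2=3/160: DF=(1562793/1600000 − 3/160·(0.971900+0.949800))/(1+3/160) = 4617/5000 ≈ 0.923400
step 4 [2y] bond c/2=3/80: DF=(408499/400000 − 3/80·(0.971900+0.949800+0.923400))/(1+3/80) = 1763/2000 ≈ 0.881500
step 5 [2.5y] bond c/2=29/800: DF=(8340267/8000000 − 29/800·(0.971900+0.949800+0.923400+0.881500))/(1+29/800) = 8757/10000 ≈ 0.875700
step 6 [3y] swap r/2=1680/54343: DF=(1 − 1680/54343·(0.971900+0.949800+0.923400+0.881500+0.875700))/(1+1680/54343) = 104/125 ≈ 0.832000
step 7 [3.5y] bond c/2=7/200: DF=(2089393/2000000 − 7/200·(0.971900+0.949800+0.923400+0.881500+0.875700+0.832000))/(1+7/200) = 516/625 ≈ 0.825600

1 1/2 9719/10000
2 1 4749/5000
3 3/2 4617/5000
4 2 1763/2000
5 5/2 8757/10000
6 3 104/125
7 7/2 516/625
DF(3y) = 104/125 ≈ 0.832000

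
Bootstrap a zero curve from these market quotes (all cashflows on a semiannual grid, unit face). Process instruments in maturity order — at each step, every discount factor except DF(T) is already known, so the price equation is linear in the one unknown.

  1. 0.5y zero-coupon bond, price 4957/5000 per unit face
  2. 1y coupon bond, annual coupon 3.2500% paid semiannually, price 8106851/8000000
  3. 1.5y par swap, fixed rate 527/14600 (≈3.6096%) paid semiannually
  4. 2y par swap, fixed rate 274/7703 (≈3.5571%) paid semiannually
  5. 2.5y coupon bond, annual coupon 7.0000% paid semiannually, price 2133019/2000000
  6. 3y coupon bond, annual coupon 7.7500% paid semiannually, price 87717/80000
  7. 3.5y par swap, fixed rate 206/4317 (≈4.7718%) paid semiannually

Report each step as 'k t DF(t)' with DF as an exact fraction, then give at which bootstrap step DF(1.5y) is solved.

step 1 [0.5y] zero: DF = P = 4957/5000 ≈ 0.991400
step 2 [1y] bond c/2=13/800: DF=(8106851/8000000 − 13/800·(0.991400))/(1+13/800) = 9813/10000 ≈ 0.981300
step 3 [1.5y] swap r/2=527/29200: DF=(1 − 527/29200·(0.991400+0.981300))/(1+527/29200) = 9473/10000 ≈ 0.947300
step 4 [2y] swap r/2=137/7703: DF=(1 − 137/7703·(0.991400+0.981300+0.947300))/(1+137/7703) = 1863/2000 ≈ 0.931500
step 5 [2.5y] bond c/2=7/200: DF=(2133019/2000000 − 7/200·(0.991400+0.981300+0.947300+0.931500))/(1+7/200) = 4501/5000 ≈ 0.900200
step 6 [3y] bond c/2=31/800: DF=(87717/80000 − 31/800·(0.991400+0.981300+0.947300+0.931500+0.900200))/(1+31/800) = 8783/10000 ≈ 0.878300
step 7 [3.5y] swap r/2=103/4317: DF=(1 − 103/4317·(0.991400+0.981300+0.947300+0.931500+0.900200+0.878300))/(1+103/4317) = 1691/2000 ≈ 0.845500

1 1/2 4957/5000
2 1 9813/10000
3 3/2 9473/10000
4 2 1863/2000
5 5/2 4501/5000
6 3 8783/10000
7 7/2 1691/2000
DF(1.5y) is solved at step 3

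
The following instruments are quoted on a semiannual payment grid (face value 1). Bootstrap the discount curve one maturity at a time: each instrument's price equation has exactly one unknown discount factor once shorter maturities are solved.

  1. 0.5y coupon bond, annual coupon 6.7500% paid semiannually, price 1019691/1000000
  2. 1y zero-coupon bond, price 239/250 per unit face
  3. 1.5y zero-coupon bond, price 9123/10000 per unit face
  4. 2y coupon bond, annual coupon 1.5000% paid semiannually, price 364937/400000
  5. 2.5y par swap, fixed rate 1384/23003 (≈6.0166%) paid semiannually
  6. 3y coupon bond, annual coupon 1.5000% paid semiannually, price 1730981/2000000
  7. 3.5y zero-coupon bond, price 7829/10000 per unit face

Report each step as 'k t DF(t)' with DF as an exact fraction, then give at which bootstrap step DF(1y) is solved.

1 1/2 1233/1250
2 1 239/250
3 3/2 9123/10000
4 2 8843/10000
5 5/2 1077/1250
6 3 1031/1250
7 7/2 7829/10000
DF(1y) is solved at step 2

step 1 [0.5y] bond c/2=27/800: DF=(1019691/1000000 − 27/800·(0))/(1+27/800) = 1233/1250 ≈ 0.986400
step 2 [1y] zero: DF = P = 239/250 ≈ 0.956000
step 3 [1.5y] zero: DF = P = 9123/10000 ≈ 0.912300
step 4 [2y] bond c/2=3/400: DF=(364937/400000 − 3/400·(0.986400+0.956000+0.912300))/(1+3/400) = 8843/10000 ≈ 0.884300
step 5 [2.5y] swap r/2=692/23003: DF=(1 − 692/23003·(0.986400+0.956000+0.912300+0.884300))/(1+692/23003) = 1077/1250 ≈ 0.861600
step 6 [3y] bond c/2=3/400: DF=(1730981/2000000 − 3/400·(0.986400+0.956000+0.912300+0.884300+0.861600))/(1+3/400) = 1031/1250 ≈ 0.824800
step 7 [3.5y] zero: DF = P = 7829/10000 ≈ 0.782900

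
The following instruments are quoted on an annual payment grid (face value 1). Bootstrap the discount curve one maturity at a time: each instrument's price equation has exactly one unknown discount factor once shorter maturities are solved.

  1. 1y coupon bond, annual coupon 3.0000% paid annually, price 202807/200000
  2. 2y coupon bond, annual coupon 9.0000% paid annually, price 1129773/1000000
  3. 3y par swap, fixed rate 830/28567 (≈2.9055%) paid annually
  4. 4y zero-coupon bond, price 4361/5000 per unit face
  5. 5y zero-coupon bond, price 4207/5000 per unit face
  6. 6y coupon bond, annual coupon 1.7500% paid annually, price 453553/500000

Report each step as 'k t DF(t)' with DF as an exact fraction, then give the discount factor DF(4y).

1 1 1969/2000
2 2 597/625
3 3 917/1000
4 4 4361/5000
5 5 4207/5000
6 6 8129/10000
DF(4y) = 4361/5000 ≈ 0.872200

step 1 [1y] bond c/1=3/100: DF=(202807/200000 − 3/100·(0))/(1+3/100) = 1969/2000 ≈ 0.984500
step 2 [2y] bond c/1=9/100: DF=(1129773/1000000 − 9/100·(0.984500))/(1+9/100) = 597/625 ≈ 0.955200
step 3 [3y] swap r/1=830/28567: DF=(1 − 830/28567·(0.984500+0.955200))/(1+830/28567) = 917/1000 ≈ 0.917000
step 4 [4y] zero: DF = P = 4361/5000 ≈ 0.872200
step 5 [5y] zero: DF = P = 4207/5000 ≈ 0.841400
step 6 [6y] bond c/1=7/400: DF=(453553/500000 − 7/400·(0.984500+0.955200+0.917000+0.872200+0.841400))/(1+7/400) = 8129/10000 ≈ 0.812900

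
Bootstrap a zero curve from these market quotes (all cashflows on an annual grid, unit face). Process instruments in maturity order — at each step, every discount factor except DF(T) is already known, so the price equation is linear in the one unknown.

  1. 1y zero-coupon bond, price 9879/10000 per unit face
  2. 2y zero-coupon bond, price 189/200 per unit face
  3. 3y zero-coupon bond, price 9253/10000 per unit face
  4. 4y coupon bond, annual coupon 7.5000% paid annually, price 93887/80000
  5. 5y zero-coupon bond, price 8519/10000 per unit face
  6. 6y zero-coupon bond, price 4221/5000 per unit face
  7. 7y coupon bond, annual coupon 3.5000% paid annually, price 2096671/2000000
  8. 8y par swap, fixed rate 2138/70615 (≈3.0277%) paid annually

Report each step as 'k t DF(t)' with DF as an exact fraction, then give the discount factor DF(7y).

1 1 9879/10000
2 2 189/200
3 3 9253/10000
4 4 8923/10000
5 5 8519/10000
6 6 4221/5000
7 7 8287/10000
8 8 3931/5000
DF(7y) = 8287/10000 ≈ 0.828700

step 1 [1y] zero: DF = P = 9879/10000 ≈ 0.987900
step 2 [2y] zero: DF = P = 189/200 ≈ 0.945000
step 3 [3y] zero: DF = P = 9253/10000 ≈ 0.925300
step 4 [4y] bond c/1=3/40: DF=(93887/80000 − 3/40·(0.987900+0.945000+0.925300))/(1+3/40) = 8923/10000 ≈ 0.892300
step 5 [5y] zero: DF = P = 8519/10000 ≈ 0.851900
step 6 [6y] zero: DF = P = 4221/5000 ≈ 0.844200
step 7 [7y] bond c/1=7/200: DF=(2096671/2000000 − 7/200·(0.987900+0.945000+0.925300+0.892300+0.851900+0.844200))/(1+7/200) = 8287/10000 ≈ 0.828700
step 8 [8y] swap r/1=2138/70615: DF=(1 − 2138/70615·(0.987900+0.945000+0.925300+0.892300+0.851900+0.844200+0.828700))/(1+2138/70615) = 3931/5000 ≈ 0.786200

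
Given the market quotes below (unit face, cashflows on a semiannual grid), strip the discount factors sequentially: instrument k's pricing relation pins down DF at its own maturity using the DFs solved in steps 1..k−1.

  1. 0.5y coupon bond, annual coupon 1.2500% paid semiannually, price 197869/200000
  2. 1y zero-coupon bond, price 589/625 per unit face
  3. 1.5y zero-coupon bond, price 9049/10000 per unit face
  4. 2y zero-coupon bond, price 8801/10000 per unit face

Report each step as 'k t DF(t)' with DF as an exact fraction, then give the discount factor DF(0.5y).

step 1 [0.5y] bond c/2=1/160: DF=(197869/200000 − 1/160·(0))/(1+1/160) = 1229/1250 ≈ 0.983200
step 2 [1y] zero: DF = P = 589/625 ≈ 0.942400
step 3 [1.5y] zero: DF = P = 9049/10000 ≈ 0.904900
step 4 [2y] zero: DF = P = 8801/10000 ≈ 0.880100

1 1/2 1229/1250
2 1 589/625
3 3/2 9049/10000
4 2 8801/10000
DF(0.5y) = 1229/1250 ≈ 0.983200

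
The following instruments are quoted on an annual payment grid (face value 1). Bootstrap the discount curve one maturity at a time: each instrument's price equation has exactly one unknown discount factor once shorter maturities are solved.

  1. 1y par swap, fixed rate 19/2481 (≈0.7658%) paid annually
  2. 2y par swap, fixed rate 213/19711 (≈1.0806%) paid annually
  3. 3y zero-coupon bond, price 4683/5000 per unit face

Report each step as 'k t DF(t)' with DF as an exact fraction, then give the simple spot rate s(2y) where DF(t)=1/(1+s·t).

step 1 [1y] swap r/1=19/2481: DF=(1 − 19/2481·(0))/(1+19/2481) = 2481/2500 ≈ 0.992400
step 2 [2y] swap r/1=213/19711: DF=(1 − 213/19711·(0.992400))/(1+213/19711) = 9787/10000 ≈ 0.978700
step 3 [3y] zero: DF = P = 4683/5000 ≈ 0.936600

1 1 2481/2500
2 2 9787/10000
3 3 4683/5000
s(2y) = (1/(9787/10000) − 1)/(2) = 213/19574 ≈ 1.0882%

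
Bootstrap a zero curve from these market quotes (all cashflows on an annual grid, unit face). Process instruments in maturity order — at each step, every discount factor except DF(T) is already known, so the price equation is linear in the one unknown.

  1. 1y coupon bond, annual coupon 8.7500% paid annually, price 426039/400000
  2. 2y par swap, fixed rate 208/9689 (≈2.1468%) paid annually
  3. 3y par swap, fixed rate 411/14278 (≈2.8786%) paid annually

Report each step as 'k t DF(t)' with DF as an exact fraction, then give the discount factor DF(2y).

step 1 [1y] bond c/1=7/80: DF=(426039/400000 − 7/80·(0))/(1+7/80) = 4897/5000 ≈ 0.979400
step 2 [2y] swap r/1=208/9689: DF=(1 − 208/9689·(0.979400))/(1+208/9689) = 599/625 ≈ 0.958400
step 3 [3y] swap r/1=411/14278: DF=(1 − 411/14278·(0.979400+0.958400))/(1+411/14278) = 4589/5000 ≈ 0.917800

1 1 4897/5000
2 2 599/625
3 3 4589/5000
DF(2y) = 599/625 ≈ 0.958400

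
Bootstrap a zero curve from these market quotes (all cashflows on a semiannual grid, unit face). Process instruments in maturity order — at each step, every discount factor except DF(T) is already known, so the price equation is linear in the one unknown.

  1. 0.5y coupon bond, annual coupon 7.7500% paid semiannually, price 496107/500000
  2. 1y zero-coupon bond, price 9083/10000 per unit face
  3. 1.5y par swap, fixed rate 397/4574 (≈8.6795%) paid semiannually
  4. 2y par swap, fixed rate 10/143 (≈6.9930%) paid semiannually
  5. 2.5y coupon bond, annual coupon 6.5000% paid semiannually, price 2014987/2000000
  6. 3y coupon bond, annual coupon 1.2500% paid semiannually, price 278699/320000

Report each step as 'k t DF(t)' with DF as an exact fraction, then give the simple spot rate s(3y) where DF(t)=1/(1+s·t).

1 1/2 597/625
2 1 9083/10000
3 3/2 8809/10000
4 2 1747/2000
5 5/2 8619/10000
6 3 8377/10000
s(3y) = (1/(8377/10000) − 1)/(3) = 541/8377 ≈ 6.4582%

step 1 [0.5y] bond c/2=31/800: DF=(496107/500000 − 31/800·(0))/(1+31/800) = 597/625 ≈ 0.955200
step 2 [1y] zero: DF = P = 9083/10000 ≈ 0.908300
step 3 [1.5y] swap r/2=397/9148: DF=(1 − 397/9148·(0.955200+0.908300))/(1+397/9148) = 8809/10000 ≈ 0.880900
step 4 [2y] swap r/2=5/143: DF=(1 − 5/143·(0.955200+0.908300+0.880900))/(1+5/143) = 1747/2000 ≈ 0.873500
step 5 [2.5y] bond c/2=13/400: DF=(2014987/2000000 − 13/400·(0.955200+0.908300+0.880900+0.873500))/(1+13/400) = 8619/10000 ≈ 0.861900
step 6 [3y] bond c/2=1/160: DF=(278699/320000 − 1/160·(0.955200+0.908300+0.880900+0.873500+0.861900))/(1+1/160) = 8377/10000 ≈ 0.837700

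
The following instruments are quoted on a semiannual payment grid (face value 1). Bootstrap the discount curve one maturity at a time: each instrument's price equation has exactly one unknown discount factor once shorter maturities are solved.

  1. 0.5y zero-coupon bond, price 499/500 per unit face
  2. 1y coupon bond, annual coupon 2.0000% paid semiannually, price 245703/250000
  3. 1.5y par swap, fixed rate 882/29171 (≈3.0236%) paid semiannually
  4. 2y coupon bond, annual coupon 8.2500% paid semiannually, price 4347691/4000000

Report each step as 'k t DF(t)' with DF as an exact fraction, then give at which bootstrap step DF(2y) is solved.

step 1 [0.5y] zero: DF = P = 499/500 ≈ 0.998000
step 2 [1y] bond c/2=1/100: DF=(245703/250000 − 1/100·(0.998000))/(1+1/100) = 602/625 ≈ 0.963200
step 3 [1.5y] swap r/2=441/29171: DF=(1 − 441/29171·(0.998000+0.963200))/(1+441/29171) = 9559/10000 ≈ 0.955900
step 4 [2y] bond c/2=33/800: DF=(4347691/4000000 − 33/800·(0.998000+0.963200+0.955900))/(1+33/800) = 9283/10000 ≈ 0.928300

1 1/2 499/500
2 1 602/625
3 3/2 9559/10000
4 2 9283/10000
DF(2y) is solved at step 4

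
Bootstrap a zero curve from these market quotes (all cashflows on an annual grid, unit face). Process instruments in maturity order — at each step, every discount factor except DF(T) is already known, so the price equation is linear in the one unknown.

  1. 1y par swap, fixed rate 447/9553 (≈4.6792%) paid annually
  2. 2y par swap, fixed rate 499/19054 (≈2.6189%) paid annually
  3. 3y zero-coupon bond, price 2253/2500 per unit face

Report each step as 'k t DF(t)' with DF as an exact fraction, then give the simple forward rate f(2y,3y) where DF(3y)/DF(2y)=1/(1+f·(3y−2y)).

step 1 [1y] swap r/1=447/9553: DF=(1 − 447/9553·(0))/(1+447/9553) = 9553/10000 ≈ 0.955300
step 2 [2y] swap r/1=499/19054: DF=(1 − 499/19054·(0.955300))/(1+499/19054) = 9501/10000 ≈ 0.950100
step 3 [3y] zero: DF = P = 2253/2500 ≈ 0.901200

1 1 9553/10000
2 2 9501/10000
3 3 2253/2500
f(2y,3y) = ((9501/10000)/(2253/2500) − 1)/(1) = 163/3004 ≈ 5.4261%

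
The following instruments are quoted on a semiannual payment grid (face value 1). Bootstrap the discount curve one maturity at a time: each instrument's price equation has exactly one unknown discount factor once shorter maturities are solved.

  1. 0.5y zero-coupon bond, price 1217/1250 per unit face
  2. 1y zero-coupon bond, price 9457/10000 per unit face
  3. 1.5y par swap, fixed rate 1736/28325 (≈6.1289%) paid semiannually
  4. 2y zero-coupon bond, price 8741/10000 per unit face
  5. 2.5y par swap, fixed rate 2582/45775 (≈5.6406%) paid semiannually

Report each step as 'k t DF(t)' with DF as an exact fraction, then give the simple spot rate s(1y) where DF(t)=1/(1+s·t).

step 1 [0.5y] zero: DF = P = 1217/1250 ≈ 0.973600
step 2 [1y] zero: DF = P = 9457/10000 ≈ 0.945700
step 3 [1.5y] swap r/2=868/28325: DF=(1 − 868/28325·(0.973600+0.945700))/(1+868/28325) = 2283/2500 ≈ 0.913200
step 4 [2y] zero: DF = P = 8741/10000 ≈ 0.874100
step 5 [2.5y] swap r/2=1291/45775: DF=(1 − 1291/45775·(0.973600+0.945700+0.913200+0.874100))/(1+1291/45775) = 8709/10000 ≈ 0.870900

1 1/2 1217/1250
2 1 9457/10000
3 3/2 2283/2500
4 2 8741/10000
5 5/2 8709/10000
s(1y) = (1/(9457/10000) − 1)/(1) = 543/9457 ≈ 5.7418%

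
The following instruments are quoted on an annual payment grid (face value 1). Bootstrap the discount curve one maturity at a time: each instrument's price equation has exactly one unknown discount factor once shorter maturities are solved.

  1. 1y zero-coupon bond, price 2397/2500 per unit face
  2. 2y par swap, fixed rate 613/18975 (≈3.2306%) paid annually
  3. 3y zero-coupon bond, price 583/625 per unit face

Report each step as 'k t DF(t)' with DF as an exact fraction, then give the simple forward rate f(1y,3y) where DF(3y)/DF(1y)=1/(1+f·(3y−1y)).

step 1 [1y] zero: DF = P = 2397/2500 ≈ 0.958800
step 2 [2y] swap r/1=613/18975: DF=(1 − 613/18975·(0.958800))/(1+613/18975) = 9387/10000 ≈ 0.938700
step 3 [3y] zero: DF = P = 583/625 ≈ 0.932800

1 1 2397/2500
2 2 9387/10000
3 3 583/625
f(1y,3y) = ((2397/2500)/(583/625) − 1)/(2) = 65/4664 ≈ 1.3937%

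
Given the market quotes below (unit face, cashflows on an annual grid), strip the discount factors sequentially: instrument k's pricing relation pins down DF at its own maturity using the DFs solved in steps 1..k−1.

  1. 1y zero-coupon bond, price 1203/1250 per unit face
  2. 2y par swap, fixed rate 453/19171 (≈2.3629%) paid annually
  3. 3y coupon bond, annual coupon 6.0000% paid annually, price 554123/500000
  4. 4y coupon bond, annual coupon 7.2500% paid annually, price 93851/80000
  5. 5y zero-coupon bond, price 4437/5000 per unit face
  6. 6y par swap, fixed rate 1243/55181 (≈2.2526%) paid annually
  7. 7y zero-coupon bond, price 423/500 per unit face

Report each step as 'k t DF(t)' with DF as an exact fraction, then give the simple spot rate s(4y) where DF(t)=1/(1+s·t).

1 1 1203/1250
2 2 9547/10000
3 3 937/1000
4 4 9009/10000
5 5 4437/5000
6 6 8757/10000
7 7 423/500
s(4y) = (1/(9009/10000) − 1)/(4) = 991/36036 ≈ 2.7500%

step 1 [1y] zero: DF = P = 1203/1250 ≈ 0.962400
step 2 [2y] swap r/1=453/19171: DF=(1 − 453/19171·(0.962400))/(1+453/19171) = 9547/10000 ≈ 0.954700
step 3 [3y] bond c/1=3/50: DF=(554123/500000 − 3/50·(0.962400+0.954700))/(1+3/50) = 937/1000 ≈ 0.937000
step 4 [4y] bond c/1=29/400: DF=(93851/80000 − 29/400·(0.962400+0.954700+0.937000))/(1+29/400) = 9009/10000 ≈ 0.900900
step 5 [5y] zero: DF = P = 4437/5000 ≈ 0.887400
step 6 [6y] swap r/1=1243/55181: DF=(1 − 1243/55181·(0.962400+0.954700+0.937000+0.900900+0.887400))/(1+1243/55181) = 8757/10000 ≈ 0.875700
step 7 [7y] zero: DF = P = 423/500 ≈ 0.846000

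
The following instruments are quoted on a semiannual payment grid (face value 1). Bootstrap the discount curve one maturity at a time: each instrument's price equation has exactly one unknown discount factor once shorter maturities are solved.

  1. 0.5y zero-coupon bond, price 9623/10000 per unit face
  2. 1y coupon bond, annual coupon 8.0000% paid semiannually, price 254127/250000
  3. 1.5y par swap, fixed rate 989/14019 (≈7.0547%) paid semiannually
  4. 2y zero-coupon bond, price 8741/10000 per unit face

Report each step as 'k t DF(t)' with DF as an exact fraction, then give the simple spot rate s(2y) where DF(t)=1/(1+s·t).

step 1 [0.5y] zero: DF = P = 9623/10000 ≈ 0.962300
step 2 [1y] bond c/2=1/25: DF=(254127/250000 − 1/25·(0.962300))/(1+1/25) = 2351/2500 ≈ 0.940400
step 3 [1.5y] swap r/2=989/28038: DF=(1 − 989/28038·(0.962300+0.940400))/(1+989/28038) = 9011/10000 ≈ 0.901100
step 4 [2y] zero: DF = P = 8741/10000 ≈ 0.874100

1 1/2 9623/10000
2 1 2351/2500
3 3/2 9011/10000
4 2 8741/10000
s(2y) = (1/(8741/10000) − 1)/(2) = 1259/17482 ≈ 7.2017%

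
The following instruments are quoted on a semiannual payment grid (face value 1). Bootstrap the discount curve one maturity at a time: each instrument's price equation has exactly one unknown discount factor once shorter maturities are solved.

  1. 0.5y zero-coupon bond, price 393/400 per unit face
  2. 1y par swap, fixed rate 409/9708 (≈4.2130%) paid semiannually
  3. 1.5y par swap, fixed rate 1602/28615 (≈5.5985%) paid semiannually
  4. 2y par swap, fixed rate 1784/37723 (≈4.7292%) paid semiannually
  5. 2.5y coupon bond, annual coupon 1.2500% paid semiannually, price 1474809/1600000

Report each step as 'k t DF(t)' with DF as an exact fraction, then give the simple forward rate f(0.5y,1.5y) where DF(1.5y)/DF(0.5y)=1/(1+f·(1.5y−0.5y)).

1 1/2 393/400
2 1 9591/10000
3 3/2 9199/10000
4 2 2277/2500
5 5/2 4463/5000
f(0.5y,1.5y) = ((393/400)/(9199/10000) − 1)/(1) = 626/9199 ≈ 6.8051%

step 1 [0.5y] zero: DF = P = 393/400 ≈ 0.982500
step 2 [1y] swap r/2=409/19416: DF=(1 − 409/19416·(0.982500))/(1+409/19416) = 9591/10000 ≈ 0.959100
step 3 [1.5y] swap r/2=801/28615: DF=(1 − 801/28615·(0.982500+0.959100))/(1+801/28615) = 9199/10000 ≈ 0.919900
step 4 [2y] swap r/2=892/37723: DF=(1 − 892/37723·(0.982500+0.959100+0.919900))/(1+892/37723) = 2277/2500 ≈ 0.910800
step 5 [2.5y] bond c/2=1/160: DF=(1474809/1600000 − 1/160·(0.982500+0.959100+0.919900+0.910800))/(1+1/160) = 4463/5000 ≈ 0.892600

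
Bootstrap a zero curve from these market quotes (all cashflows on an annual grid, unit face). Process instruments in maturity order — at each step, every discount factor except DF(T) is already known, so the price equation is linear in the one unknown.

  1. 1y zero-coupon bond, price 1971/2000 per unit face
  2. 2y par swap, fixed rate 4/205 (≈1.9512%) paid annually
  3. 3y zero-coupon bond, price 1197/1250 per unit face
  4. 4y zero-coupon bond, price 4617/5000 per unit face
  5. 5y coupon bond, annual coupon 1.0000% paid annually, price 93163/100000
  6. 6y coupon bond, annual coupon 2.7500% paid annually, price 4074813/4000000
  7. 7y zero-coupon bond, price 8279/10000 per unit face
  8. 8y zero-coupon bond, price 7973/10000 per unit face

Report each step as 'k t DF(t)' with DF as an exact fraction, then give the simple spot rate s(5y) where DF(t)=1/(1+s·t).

1 1 1971/2000
2 2 481/500
3 3 1197/1250
4 4 4617/5000
5 5 1769/2000
6 6 8653/10000
7 7 8279/10000
8 8 7973/10000
s(5y) = (1/(1769/2000) − 1)/(5) = 231/8845 ≈ 2.6116%

step 1 [1y] zero: DF = P = 1971/2000 ≈ 0.985500
step 2 [2y] swap r/1=4/205: DF=(1 − 4/205·(0.985500))/(1+4/205) = 481/500 ≈ 0.962000
step 3 [3y] zero: DF = P = 1197/1250 ≈ 0.957600
step 4 [4y] zero: DF = P = 4617/5000 ≈ 0.923400
step 5 [5y] bond c/1=1/100: DF=(93163/100000 − 1/100·(0.985500+0.962000+0.957600+0.923400))/(1+1/100) = 1769/2000 ≈ 0.884500
step 6 [6y] bond c/1=11/400: DF=(4074813/4000000 − 11/400·(0.985500+0.962000+0.957600+0.923400+0.884500))/(1+11/400) = 8653/10000 ≈ 0.865300
step 7 [7y] zero: DF = P = 8279/10000 ≈ 0.827900
step 8 [8y] zero: DF = P = 7973/10000 ≈ 0.797300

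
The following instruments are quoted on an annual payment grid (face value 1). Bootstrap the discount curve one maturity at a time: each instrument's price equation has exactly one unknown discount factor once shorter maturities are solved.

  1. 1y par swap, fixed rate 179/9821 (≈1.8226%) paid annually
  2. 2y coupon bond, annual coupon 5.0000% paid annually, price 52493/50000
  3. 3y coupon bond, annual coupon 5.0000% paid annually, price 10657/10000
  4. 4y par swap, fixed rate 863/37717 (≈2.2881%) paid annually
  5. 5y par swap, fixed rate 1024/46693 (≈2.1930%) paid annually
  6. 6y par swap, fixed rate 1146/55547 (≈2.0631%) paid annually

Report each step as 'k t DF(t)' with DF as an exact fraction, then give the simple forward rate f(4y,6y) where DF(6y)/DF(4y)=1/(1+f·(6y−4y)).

step 1 [1y] swap r/1=179/9821: DF=(1 − 179/9821·(0))/(1+179/9821) = 9821/10000 ≈ 0.982100
step 2 [2y] bond c/1=1/20: DF=(52493/50000 − 1/20·(0.982100))/(1+1/20) = 9531/10000 ≈ 0.953100
step 3 [3y] bond c/1=1/20: DF=(10657/10000 − 1/20·(0.982100+0.953100))/(1+1/20) = 2307/2500 ≈ 0.922800
step 4 [4y] swap r/1=863/37717: DF=(1 − 863/37717·(0.982100+0.953100+0.922800))/(1+863/37717) = 9137/10000 ≈ 0.913700
step 5 [5y] swap r/1=1024/46693: DF=(1 − 1024/46693·(0.982100+0.953100+0.922800+0.913700))/(1+1024/46693) = 561/625 ≈ 0.897600
step 6 [6y] swap r/1=1146/55547: DF=(1 − 1146/55547·(0.982100+0.953100+0.922800+0.913700+0.897600))/(1+1146/55547) = 4427/5000 ≈ 0.885400

1 1 9821/10000
2 2 9531/10000
3 3 2307/2500
4 4 9137/10000
5 5 561/625
6 6 4427/5000
f(4y,6y) = ((9137/10000)/(4427/5000) − 1)/(2) = 283/17708 ≈ 1.5981%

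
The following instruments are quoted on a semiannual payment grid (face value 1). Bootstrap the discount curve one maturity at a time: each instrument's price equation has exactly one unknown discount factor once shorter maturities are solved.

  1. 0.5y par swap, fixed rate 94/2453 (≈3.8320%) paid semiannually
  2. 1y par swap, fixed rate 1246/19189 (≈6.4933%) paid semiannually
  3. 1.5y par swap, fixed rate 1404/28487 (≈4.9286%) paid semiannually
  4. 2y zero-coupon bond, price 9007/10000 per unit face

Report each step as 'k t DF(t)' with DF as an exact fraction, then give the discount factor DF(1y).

1 1/2 2453/2500
2 1 9377/10000
3 3/2 4649/5000
4 2 9007/10000
DF(1y) = 9377/10000 ≈ 0.937700

step 1 [0.5y] swap r/2=47/2453: DF=(1 − 47/2453·(0))/(1+47/2453) = 2453/2500 ≈ 0.981200
step 2 [1y] swap r/2=623/19189: DF=(1 − 623/19189·(0.981200))/(1+623/19189) = 9377/10000 ≈ 0.937700
step 3 [1.5y] swap r/2=702/28487: DF=(1 − 702/28487·(0.981200+0.937700))/(1+702/28487) = 4649/5000 ≈ 0.929800
step 4 [2y] zero: DF = P = 9007/10000 ≈ 0.900700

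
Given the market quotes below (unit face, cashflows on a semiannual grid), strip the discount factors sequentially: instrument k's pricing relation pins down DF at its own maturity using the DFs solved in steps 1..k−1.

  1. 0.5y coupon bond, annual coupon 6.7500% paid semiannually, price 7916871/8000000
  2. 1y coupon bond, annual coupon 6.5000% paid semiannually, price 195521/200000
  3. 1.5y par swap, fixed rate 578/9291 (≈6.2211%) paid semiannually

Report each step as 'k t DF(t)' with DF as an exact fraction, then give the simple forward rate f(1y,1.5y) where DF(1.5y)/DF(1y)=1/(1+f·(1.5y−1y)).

step 1 [0.5y] bond c/2=27/800: DF=(7916871/8000000 − 27/800·(0))/(1+27/800) = 9573/10000 ≈ 0.957300
step 2 [1y] bond c/2=13/400: DF=(195521/200000 − 13/400·(0.957300))/(1+13/400) = 9167/10000 ≈ 0.916700
step 3 [1.5y] swap r/2=289/9291: DF=(1 − 289/9291·(0.957300+0.916700))/(1+289/9291) = 9133/10000 ≈ 0.913300

1 1/2 9573/10000
2 1 9167/10000
3 3/2 9133/10000
f(1y,1.5y) = ((9167/10000)/(9133/10000) − 1)/(1/2) = 68/9133 ≈ 0.7446%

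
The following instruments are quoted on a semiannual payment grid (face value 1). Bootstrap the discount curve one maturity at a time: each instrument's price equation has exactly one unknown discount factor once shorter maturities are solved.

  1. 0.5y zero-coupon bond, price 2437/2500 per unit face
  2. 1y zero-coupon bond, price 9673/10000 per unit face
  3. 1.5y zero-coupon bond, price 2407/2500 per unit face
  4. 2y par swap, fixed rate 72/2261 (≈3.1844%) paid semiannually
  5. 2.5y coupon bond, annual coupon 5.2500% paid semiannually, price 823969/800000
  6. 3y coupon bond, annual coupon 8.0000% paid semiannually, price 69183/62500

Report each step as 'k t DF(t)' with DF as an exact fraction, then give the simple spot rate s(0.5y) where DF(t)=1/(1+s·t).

1 1/2 2437/2500
2 1 9673/10000
3 3/2 2407/2500
4 2 2347/2500
5 5/2 9053/10000
6 3 8817/10000
s(0.5y) = (1/(2437/2500) − 1)/(1/2) = 126/2437 ≈ 5.1703%

step 1 [0.5y] zero: DF = P = 2437/2500 ≈ 0.974800
step 2 [1y] zero: DF = P = 9673/10000 ≈ 0.967300
step 3 [1.5y] zero: DF = P = 2407/2500 ≈ 0.962800
step 4 [2y] swap r/2=36/2261: DF=(1 − 36/2261·(0.974800+0.967300+0.962800))/(1+36/2261) = 2347/2500 ≈ 0.938800
step 5 [2.5y] bond c/2=21/800: DF=(823969/800000 − 21/800·(0.974800+0.967300+0.962800+0.938800))/(1+21/800) = 9053/10000 ≈ 0.905300
step 6 [3y] bond c/2=1/25: DF=(69183/62500 − 1/25·(0.974800+0.967300+0.962800+0.938800+0.905300))/(1+1/25) = 8817/10000 ≈ 0.881700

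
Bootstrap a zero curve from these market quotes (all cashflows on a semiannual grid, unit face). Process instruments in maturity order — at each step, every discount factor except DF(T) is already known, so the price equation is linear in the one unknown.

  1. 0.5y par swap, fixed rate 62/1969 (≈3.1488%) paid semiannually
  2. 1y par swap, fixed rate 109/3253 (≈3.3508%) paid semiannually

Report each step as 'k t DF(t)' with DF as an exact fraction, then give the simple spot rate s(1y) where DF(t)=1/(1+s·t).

1 1/2 1969/2000
2 1 9673/10000
s(1y) = (1/(9673/10000) − 1)/(1) = 327/9673 ≈ 3.3805%

step 1 [0.5y] swap r/2=31/1969: DF=(1 − 31/1969·(0))/(1+31/1969) = 1969/2000 ≈ 0.984500
step 2 [1y] swap r/2=109/6506: DF=(1 − 109/6506·(0.984500))/(1+109/6506) = 9673/10000 ≈ 0.967300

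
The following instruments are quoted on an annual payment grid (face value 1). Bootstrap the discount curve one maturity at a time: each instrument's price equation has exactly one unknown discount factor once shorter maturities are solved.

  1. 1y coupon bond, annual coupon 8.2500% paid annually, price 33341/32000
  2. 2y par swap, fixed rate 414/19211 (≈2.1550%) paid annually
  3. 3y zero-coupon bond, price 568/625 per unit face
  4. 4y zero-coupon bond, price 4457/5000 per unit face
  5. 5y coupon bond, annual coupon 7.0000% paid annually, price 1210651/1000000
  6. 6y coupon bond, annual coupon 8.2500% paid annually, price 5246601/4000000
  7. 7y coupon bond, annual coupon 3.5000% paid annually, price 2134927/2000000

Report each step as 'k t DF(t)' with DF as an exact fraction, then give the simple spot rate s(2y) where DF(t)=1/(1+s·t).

step 1 [1y] bond c/1=33/400: DF=(33341/32000 − 33/400·(0))/(1+33/400) = 77/80 ≈ 0.962500
step 2 [2y] swap r/1=414/19211: DF=(1 − 414/19211·(0.962500))/(1+414/19211) = 4793/5000 ≈ 0.958600
step 3 [3y] zero: DF = P = 568/625 ≈ 0.908800
step 4 [4y] zero: DF = P = 4457/5000 ≈ 0.891400
step 5 [5y] bond c/1=7/100: DF=(1210651/1000000 − 7/100·(0.962500+0.958600+0.908800+0.891400))/(1+7/100) = 111/125 ≈ 0.888000
step 6 [6y] bond c/1=33/400: DF=(5246601/4000000 − 33/400·(0.962500+0.958600+0.908800+0.891400+0.888000))/(1+33/400) = 2151/2500 ≈ 0.860400
step 7 [7y] bond c/1=7/200: DF=(2134927/2000000 − 7/200·(0.962500+0.958600+0.908800+0.891400+0.888000+0.860400))/(1+7/200) = 529/625 ≈ 0.846400

1 1 77/80
2 2 4793/5000
3 3 568/625
4 4 4457/5000
5 5 111/125
6 6 2151/2500
7 7 529/625
s(2y) = (1/(4793/5000) − 1)/(2) = 207/9586 ≈ 2.1594%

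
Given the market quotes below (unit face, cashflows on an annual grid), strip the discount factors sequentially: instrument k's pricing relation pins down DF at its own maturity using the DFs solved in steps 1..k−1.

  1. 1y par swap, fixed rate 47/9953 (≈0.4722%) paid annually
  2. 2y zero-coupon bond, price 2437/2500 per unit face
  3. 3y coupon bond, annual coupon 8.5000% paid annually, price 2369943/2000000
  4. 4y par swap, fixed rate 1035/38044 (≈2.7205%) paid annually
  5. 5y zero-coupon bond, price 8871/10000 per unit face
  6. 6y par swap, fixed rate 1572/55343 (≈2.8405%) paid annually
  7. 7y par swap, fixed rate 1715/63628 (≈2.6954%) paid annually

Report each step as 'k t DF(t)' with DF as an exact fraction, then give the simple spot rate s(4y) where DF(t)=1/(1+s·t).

step 1 [1y] swap r/1=47/9953: DF=(1 − 47/9953·(0))/(1+47/9953) = 9953/10000 ≈ 0.995300
step 2 [2y] zero: DF = P = 2437/2500 ≈ 0.974800
step 3 [3y] bond c/1=17/200: DF=(2369943/2000000 − 17/200·(0.995300+0.974800))/(1+17/200) = 4689/5000 ≈ 0.937800
step 4 [4y] swap r/1=1035/38044: DF=(1 − 1035/38044·(0.995300+0.974800+0.937800))/(1+1035/38044) = 1793/2000 ≈ 0.896500
step 5 [5y] zero: DF = P = 8871/10000 ≈ 0.887100
step 6 [6y] swap r/1=1572/55343: DF=(1 − 1572/55343·(0.995300+0.974800+0.937800+0.896500+0.887100))/(1+1572/55343) = 2107/2500 ≈ 0.842800
step 7 [7y] swap r/1=1715/63628: DF=(1 − 1715/63628·(0.995300+0.974800+0.937800+0.896500+0.887100+0.842800))/(1+1715/63628) = 1657/2000 ≈ 0.828500

1 1 9953/10000
2 2 2437/2500
3 3 4689/5000
4 4 1793/2000
5 5 8871/10000
6 6 2107/2500
7 7 1657/2000
s(4y) = (1/(1793/2000) − 1)/(4) = 207/7172 ≈ 2.8862%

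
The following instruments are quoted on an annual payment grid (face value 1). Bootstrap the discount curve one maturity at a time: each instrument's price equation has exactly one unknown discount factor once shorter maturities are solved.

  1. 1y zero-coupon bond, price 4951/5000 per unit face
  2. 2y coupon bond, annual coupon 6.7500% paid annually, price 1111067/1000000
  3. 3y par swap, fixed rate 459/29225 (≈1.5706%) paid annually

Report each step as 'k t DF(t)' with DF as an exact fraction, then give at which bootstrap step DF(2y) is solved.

step 1 [1y] zero: DF = P = 4951/5000 ≈ 0.990200
step 2 [2y] bond c/1=27/400: DF=(1111067/1000000 − 27/400·(0.990200))/(1+27/400) = 4891/5000 ≈ 0.978200
step 3 [3y] swap r/1=459/29225: DF=(1 − 459/29225·(0.990200+0.978200))/(1+459/29225) = 9541/10000 ≈ 0.954100

1 1 4951/5000
2 2 4891/5000
3 3 9541/10000
DF(2y) is solved at step 2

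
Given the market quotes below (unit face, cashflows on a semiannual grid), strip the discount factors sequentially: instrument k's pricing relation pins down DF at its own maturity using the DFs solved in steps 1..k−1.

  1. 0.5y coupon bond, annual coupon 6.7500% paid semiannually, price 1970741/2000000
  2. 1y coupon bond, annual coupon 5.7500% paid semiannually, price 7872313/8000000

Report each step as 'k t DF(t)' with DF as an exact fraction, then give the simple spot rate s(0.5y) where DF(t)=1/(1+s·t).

step 1 [0.5y] bond c/2=27/800: DF=(1970741/2000000 − 27/800·(0))/(1+27/800) = 2383/2500 ≈ 0.953200
step 2 [1y] bond c/2=23/800: DF=(7872313/8000000 − 23/800·(0.953200))/(1+23/800) = 9299/10000 ≈ 0.929900

1 1/2 2383/2500
2 1 9299/10000
s(0.5y) = (1/(2383/2500) − 1)/(1/2) = 234/2383 ≈ 9.8196%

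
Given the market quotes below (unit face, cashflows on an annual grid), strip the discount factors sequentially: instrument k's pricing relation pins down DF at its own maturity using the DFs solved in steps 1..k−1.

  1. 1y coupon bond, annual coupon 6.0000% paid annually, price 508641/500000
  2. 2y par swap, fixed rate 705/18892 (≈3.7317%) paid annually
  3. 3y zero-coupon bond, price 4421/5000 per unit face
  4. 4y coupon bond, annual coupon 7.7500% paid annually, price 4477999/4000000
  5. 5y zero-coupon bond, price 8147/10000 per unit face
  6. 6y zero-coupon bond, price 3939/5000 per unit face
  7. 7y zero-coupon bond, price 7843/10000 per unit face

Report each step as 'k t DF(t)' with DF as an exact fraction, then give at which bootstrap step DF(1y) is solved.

1 1 9597/10000
2 2 1859/2000
3 3 4421/5000
4 4 1679/2000
5 5 8147/10000
6 6 3939/5000
7 7 7843/10000
DF(1y) is solved at step 1

step 1 [1y] bond c/1=3/50: DF=(508641/500000 − 3/50·(0))/(1+3/50) = 9597/10000 ≈ 0.959700
step 2 [2y] swap r/1=705/18892: DF=(1 − 705/18892·(0.959700))/(1+705/18892) = 1859/2000 ≈ 0.929500
step 3 [3y] zero: DF = P = 4421/5000 ≈ 0.884200
step 4 [4y] bond c/1=31/400: DF=(4477999/4000000 − 31/400·(0.959700+0.929500+0.884200))/(1+31/400) = 1679/2000 ≈ 0.839500
step 5 [5y] zero: DF = P = 8147/10000 ≈ 0.814700
step 6 [6y] zero: DF = P = 3939/5000 ≈ 0.787800
step 7 [7y] zero: DF = P = 7843/10000 ≈ 0.784300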